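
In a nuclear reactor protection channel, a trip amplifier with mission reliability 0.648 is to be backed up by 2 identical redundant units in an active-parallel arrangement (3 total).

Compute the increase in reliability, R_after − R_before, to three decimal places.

0.308

R_before = 0.648
R_after = 1 − (1 − 0.648)^3 = 0.956
ΔR = 0.956 − 0.648 = 0.308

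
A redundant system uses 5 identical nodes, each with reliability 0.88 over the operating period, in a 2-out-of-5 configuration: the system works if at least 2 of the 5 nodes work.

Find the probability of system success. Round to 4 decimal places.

0.9991

R = Σ_{i=2}^{5} C(5,i) p^i (1−p)^{5−i} with p = 0.88
C(5,2)·0.88^2·0.12^3 = 0.013382
C(5,3)·0.88^3·0.12^2 = 0.098132
C(5,4)·0.88^4·0.12^1 = 0.359817
C(5,5)·0.88^5·0.12^0 = 0.527732
Sum = 0.9991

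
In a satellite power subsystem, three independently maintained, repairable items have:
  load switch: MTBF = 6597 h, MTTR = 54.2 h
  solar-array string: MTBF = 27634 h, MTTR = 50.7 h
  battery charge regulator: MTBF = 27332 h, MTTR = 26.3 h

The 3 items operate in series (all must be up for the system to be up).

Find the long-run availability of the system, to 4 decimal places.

A(load switch) = MTBF/(MTBF+MTTR) = 6597/(6597+54.2) = 0.991851
A(solar-array string) = MTBF/(MTBF+MTTR) = 27634/(27634+50.7) = 0.998169
A(battery charge regulator) = MTBF/(MTBF+MTTR) = 27332/(27332+26.3) = 0.999039
Series availability: 0.991851 × 0.998169 × 0.999039 = 0.9891

0.9891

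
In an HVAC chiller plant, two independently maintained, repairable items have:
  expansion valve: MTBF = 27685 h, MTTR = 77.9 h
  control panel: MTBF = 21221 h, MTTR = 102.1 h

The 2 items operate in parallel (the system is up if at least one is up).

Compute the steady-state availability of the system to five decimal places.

A(expansion valve) = MTBF/(MTBF+MTTR) = 27685/(27685+77.9) = 0.997194
A(control panel) = MTBF/(MTBF+MTTR) = 21221/(21221+102.1) = 0.995212
Parallel availability: 1 − (1 − 0.997194)(1 − 0.995212) = 0.99999

0.99999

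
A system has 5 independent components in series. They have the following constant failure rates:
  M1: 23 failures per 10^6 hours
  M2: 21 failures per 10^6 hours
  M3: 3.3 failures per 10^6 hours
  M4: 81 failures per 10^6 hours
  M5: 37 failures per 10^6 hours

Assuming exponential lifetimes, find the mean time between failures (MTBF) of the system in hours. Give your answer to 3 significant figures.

6050

Series of exponential components: λ_sys = Σ λ_i
λ_sys = 0.000023 + 0.000021 + 0.0000033 + 0.000081 + 0.000037 = 1.6530e-04 /h
MTBF = 1 / λ_sys = 6050 h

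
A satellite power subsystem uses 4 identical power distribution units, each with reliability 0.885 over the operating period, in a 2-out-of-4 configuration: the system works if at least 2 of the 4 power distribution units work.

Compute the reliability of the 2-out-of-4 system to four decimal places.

R = Σ_{i=2}^{4} C(4,i) p^i (1−p)^{4−i} with p = 0.885
C(4,2)·0.885^2·0.115^2 = 0.062149
C(4,3)·0.885^3·0.115^1 = 0.318851
C(4,4)·0.885^4·0.115^0 = 0.613441
Sum = 0.9944

0.9944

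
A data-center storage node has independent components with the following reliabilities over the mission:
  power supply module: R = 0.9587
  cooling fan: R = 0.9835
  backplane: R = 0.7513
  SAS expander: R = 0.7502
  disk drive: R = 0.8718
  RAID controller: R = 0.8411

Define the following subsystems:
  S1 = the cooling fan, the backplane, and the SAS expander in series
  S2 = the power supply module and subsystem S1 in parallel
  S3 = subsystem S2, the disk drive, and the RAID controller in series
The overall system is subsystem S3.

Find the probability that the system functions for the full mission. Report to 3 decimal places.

0.720

Series (cooling fan, backplane, and SAS expander): 0.98350 × 0.75130 × 0.75020 = 0.55433
Parallel (power supply module and [0.55433]): 1 − (1 − 0.95870)(1 − 0.55433) = 0.98159
Series ([0.98159], disk drive, and RAID controller): 0.98159 × 0.87180 × 0.84110 = 0.720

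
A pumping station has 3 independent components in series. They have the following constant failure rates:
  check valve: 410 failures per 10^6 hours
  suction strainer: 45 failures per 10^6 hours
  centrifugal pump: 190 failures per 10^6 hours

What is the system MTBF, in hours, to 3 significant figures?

1550

Series of exponential components: λ_sys = Σ λ_i
λ_sys = 0.00041 + 0.000045 + 0.00019 = 6.4500e-04 /h
MTBF = 1 / λ_sys = 1550 h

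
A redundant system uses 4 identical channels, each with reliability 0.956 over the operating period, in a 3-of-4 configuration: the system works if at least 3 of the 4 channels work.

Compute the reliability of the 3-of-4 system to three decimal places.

R = Σ_{i=3}^{4} C(4,i) p^i (1−p)^{4−i} with p = 0.956
C(4,3)·0.956^3·0.044^1 = 0.15378
C(4,4)·0.956^4·0.044^0 = 0.83528
Sum = 0.989

0.989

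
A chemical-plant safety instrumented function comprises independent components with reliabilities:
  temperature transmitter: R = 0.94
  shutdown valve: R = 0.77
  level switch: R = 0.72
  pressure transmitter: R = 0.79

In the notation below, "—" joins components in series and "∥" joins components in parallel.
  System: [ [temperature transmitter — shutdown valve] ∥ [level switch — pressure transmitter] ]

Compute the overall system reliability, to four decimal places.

0.8809

Series (temperature transmitter and shutdown valve): 0.940000 × 0.770000 = 0.723800
Series (level switch and pressure transmitter): 0.720000 × 0.790000 = 0.568800
Parallel ([0.723800] and [0.568800]): 1 − (1 − 0.723800)(1 − 0.568800) = 0.8809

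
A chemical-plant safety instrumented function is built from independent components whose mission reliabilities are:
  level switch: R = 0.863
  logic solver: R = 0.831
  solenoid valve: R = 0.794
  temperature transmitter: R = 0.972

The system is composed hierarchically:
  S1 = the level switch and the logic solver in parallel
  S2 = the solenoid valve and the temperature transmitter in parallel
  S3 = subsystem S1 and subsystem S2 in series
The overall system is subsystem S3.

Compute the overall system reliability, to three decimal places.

Parallel (level switch and logic solver): 1 − (1 − 0.86300)(1 − 0.83100) = 0.97685
Parallel (solenoid valve and temperature transmitter): 1 − (1 − 0.79400)(1 − 0.97200) = 0.99423
Series ([0.97685] and [0.99423]): 0.97685 × 0.99423 = 0.971

0.971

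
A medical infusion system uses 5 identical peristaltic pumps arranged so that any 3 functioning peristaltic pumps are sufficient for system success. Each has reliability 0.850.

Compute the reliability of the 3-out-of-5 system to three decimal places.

0.973

R = Σ_{i=3}^{5} C(5,i) p^i (1−p)^{5−i} with p = 0.850
C(5,3)·0.850^3·0.150^2 = 0.13818
C(5,4)·0.850^4·0.150^1 = 0.39150
C(5,5)·0.850^5·0.150^0 = 0.44371
Sum = 0.973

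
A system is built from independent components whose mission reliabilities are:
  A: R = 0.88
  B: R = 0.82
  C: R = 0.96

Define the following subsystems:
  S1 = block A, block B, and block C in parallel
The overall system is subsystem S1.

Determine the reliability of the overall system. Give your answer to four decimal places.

Parallel (A, B, and C): 1 − (1 − 0.880000)(1 − 0.820000)(1 − 0.960000) = 0.9991

0.9991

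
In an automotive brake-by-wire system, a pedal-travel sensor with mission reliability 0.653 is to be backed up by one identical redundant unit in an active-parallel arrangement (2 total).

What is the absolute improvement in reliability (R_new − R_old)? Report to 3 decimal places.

0.227

R_before = 0.653
R_after = 1 − (1 − 0.653)^2 = 0.880
ΔR = 0.880 − 0.653 = 0.227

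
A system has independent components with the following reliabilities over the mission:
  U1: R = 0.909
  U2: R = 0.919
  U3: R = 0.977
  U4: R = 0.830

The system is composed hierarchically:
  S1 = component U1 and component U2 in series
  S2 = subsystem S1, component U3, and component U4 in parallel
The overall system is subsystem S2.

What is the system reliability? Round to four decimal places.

0.9994

Series (U1 and U2): 0.909000 × 0.919000 = 0.835371
Parallel ([0.835371], U3, and U4): 1 − (1 − 0.835371)(1 − 0.977000)(1 − 0.830000) = 0.9994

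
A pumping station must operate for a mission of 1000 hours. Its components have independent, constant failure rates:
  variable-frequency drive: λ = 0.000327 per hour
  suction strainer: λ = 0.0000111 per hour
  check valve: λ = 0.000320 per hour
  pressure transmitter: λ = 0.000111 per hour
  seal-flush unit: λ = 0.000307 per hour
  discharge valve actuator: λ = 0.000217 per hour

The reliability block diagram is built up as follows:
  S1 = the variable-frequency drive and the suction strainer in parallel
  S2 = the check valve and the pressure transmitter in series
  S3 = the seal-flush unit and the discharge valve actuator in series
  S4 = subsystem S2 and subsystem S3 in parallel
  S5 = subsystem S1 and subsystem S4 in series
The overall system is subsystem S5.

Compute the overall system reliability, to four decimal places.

R(variable-frequency drive) = exp(−0.000327 × 1000) = 0.721084
R(suction strainer) = exp(−0.0000111 × 1000) = 0.988961
R(check valve) = exp(−0.000320 × 1000) = 0.726149
R(pressure transmitter) = exp(−0.000111 × 1000) = 0.894939
R(seal-flush unit) = exp(−0.000307 × 1000) = 0.735651
R(discharge valve actuator) = exp(−0.000217 × 1000) = 0.804930
Parallel (variable-frequency drive and suction strainer): 1 − (1 − 0.721084)(1 − 0.988961) = 0.996921
Series (check valve and pressure transmitter): 0.726149 × 0.894939 = 0.649859
Series (seal-flush unit and discharge valve actuator): 0.735651 × 0.804930 = 0.592148
Parallel ([0.649859] and [0.592148]): 1 − (1 − 0.649859)(1 − 0.592148) = 0.857194
Series ([0.996921] and [0.857194]): 0.996921 × 0.857194 = 0.8546

0.8546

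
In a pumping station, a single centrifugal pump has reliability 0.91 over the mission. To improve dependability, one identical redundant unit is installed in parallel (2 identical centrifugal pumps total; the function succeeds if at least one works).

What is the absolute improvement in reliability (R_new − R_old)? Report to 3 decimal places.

0.082

R_before = 0.91
R_after = 1 − (1 − 0.91)^2 = 0.992
ΔR = 0.992 − 0.91 = 0.082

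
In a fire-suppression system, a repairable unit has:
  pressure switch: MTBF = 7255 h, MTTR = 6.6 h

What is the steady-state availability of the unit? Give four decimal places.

A(pressure switch) = MTBF/(MTBF+MTTR) = 7255/(7255+6.6) = 0.9991

0.9991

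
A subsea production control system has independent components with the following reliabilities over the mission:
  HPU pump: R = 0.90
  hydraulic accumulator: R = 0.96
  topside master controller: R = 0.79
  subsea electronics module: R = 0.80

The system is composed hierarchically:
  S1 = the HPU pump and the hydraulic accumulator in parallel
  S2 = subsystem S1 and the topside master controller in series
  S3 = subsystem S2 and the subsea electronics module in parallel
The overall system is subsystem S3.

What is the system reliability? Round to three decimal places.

Parallel (HPU pump and hydraulic accumulator): 1 − (1 − 0.90000)(1 − 0.96000) = 0.99600
Series ([0.99600] and topside master controller): 0.99600 × 0.79000 = 0.78684
Parallel ([0.78684] and subsea electronics module): 1 − (1 − 0.78684)(1 − 0.80000) = 0.957

0.957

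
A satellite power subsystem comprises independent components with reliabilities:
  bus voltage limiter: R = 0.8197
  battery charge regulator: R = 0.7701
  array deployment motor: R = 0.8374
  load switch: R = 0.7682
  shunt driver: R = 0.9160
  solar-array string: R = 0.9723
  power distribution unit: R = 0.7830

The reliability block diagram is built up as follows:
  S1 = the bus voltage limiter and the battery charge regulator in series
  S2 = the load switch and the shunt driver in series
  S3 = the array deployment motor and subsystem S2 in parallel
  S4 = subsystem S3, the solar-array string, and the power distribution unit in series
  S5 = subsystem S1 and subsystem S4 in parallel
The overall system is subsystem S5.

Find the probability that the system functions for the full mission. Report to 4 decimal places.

0.8985

Series (bus voltage limiter and battery charge regulator): 0.819700 × 0.770100 = 0.631251
Series (load switch and shunt driver): 0.768200 × 0.916000 = 0.703671
Parallel (array deployment motor and [0.703671]): 1 − (1 − 0.837400)(1 − 0.703671) = 0.951817
Series ([0.951817], solar-array string, and power distribution unit): 0.951817 × 0.972300 × 0.783000 = 0.724629
Parallel ([0.631251] and [0.724629]): 1 − (1 − 0.631251)(1 − 0.724629) = 0.8985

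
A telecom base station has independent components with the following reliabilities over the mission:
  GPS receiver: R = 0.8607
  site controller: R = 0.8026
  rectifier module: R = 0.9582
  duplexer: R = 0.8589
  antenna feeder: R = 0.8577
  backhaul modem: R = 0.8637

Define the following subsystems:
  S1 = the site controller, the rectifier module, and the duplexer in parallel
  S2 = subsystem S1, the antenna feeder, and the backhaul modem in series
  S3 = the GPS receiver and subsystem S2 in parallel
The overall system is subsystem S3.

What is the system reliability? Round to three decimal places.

0.964

Parallel (site controller, rectifier module, and duplexer): 1 − (1 − 0.80260)(1 − 0.95820)(1 − 0.85890) = 0.99884
Series ([0.99884], antenna feeder, and backhaul modem): 0.99884 × 0.85770 × 0.86370 = 0.73994
Parallel (GPS receiver and [0.73994]): 1 − (1 − 0.86070)(1 − 0.73994) = 0.964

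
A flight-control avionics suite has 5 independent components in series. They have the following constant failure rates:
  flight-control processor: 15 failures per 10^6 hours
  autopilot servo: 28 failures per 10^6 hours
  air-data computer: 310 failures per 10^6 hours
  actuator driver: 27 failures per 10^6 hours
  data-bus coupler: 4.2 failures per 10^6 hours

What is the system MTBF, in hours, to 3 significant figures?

Series of exponential components: λ_sys = Σ λ_i
λ_sys = 0.000015 + 0.000028 + 0.00031 + 0.000027 + 0.0000042 = 3.8420e-04 /h
MTBF = 1 / λ_sys = 2600 h

2600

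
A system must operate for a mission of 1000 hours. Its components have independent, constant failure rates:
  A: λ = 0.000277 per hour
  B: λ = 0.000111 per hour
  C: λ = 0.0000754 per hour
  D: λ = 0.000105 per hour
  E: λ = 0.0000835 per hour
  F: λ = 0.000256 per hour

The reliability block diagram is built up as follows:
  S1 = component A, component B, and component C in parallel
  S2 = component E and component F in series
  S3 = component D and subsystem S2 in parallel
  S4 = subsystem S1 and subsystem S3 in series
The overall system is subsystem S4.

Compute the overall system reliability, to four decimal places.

R(A) = exp(−0.000277 × 1000) = 0.758054
R(B) = exp(−0.000111 × 1000) = 0.894939
R(C) = exp(−0.0000754 × 1000) = 0.927372
R(D) = exp(−0.000105 × 1000) = 0.900325
R(E) = exp(−0.0000835 × 1000) = 0.919891
R(F) = exp(−0.000256 × 1000) = 0.774142
Parallel (A, B, and C): 1 − (1 − 0.758054)(1 − 0.894939)(1 − 0.927372) = 0.998154
Series (E and F): 0.919891 × 0.774142 = 0.712126
Parallel (D and [0.712126]): 1 − (1 − 0.900325)(1 − 0.712126) = 0.971306
Series ([0.998154] and [0.971306]): 0.998154 × 0.971306 = 0.9695

0.9695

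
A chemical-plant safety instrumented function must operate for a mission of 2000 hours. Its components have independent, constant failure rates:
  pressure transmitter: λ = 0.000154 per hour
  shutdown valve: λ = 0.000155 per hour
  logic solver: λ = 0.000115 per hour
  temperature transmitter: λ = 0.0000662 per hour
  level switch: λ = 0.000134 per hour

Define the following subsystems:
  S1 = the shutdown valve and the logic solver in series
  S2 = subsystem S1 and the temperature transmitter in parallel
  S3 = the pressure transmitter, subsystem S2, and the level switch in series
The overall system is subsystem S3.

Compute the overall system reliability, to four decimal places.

0.5331

R(pressure transmitter) = exp(−0.000154 × 2000) = 0.734915
R(shutdown valve) = exp(−0.000155 × 2000) = 0.733447
R(logic solver) = exp(−0.000115 × 2000) = 0.794534
R(temperature transmitter) = exp(−0.0000662 × 2000) = 0.875991
R(level switch) = exp(−0.000134 × 2000) = 0.764908
Series (shutdown valve and logic solver): 0.733447 × 0.794534 = 0.582749
Parallel ([0.582749] and temperature transmitter): 1 − (1 − 0.582749)(1 − 0.875991) = 0.948257
Series (pressure transmitter, [0.948257], and level switch): 0.734915 × 0.948257 × 0.764908 = 0.5331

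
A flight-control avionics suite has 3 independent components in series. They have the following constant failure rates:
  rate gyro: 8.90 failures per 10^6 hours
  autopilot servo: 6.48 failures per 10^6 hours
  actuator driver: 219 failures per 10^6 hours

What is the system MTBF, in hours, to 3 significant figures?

Series of exponential components: λ_sys = Σ λ_i
λ_sys = 0.00000890 + 0.00000648 + 0.000219 = 2.3438e-04 /h
MTBF = 1 / λ_sys = 4270 h

4270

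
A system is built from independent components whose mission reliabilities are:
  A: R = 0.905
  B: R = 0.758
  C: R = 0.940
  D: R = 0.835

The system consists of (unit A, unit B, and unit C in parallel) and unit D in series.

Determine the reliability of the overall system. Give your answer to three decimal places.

Parallel (A, B, and C): 1 − (1 − 0.90500)(1 − 0.75800)(1 − 0.94000) = 0.99862
Series ([0.99862] and D): 0.99862 × 0.83500 = 0.834

0.834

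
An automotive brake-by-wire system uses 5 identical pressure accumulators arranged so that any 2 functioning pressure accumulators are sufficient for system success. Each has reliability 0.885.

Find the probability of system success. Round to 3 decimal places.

R = Σ_{i=2}^{5} C(5,i) p^i (1−p)^{5−i} with p = 0.885
C(5,2)·0.885^2·0.115^3 = 0.01191
C(5,3)·0.885^3·0.115^2 = 0.09167
C(5,4)·0.885^4·0.115^1 = 0.35273
C(5,5)·0.885^5·0.115^0 = 0.54290
Sum = 0.999

0.999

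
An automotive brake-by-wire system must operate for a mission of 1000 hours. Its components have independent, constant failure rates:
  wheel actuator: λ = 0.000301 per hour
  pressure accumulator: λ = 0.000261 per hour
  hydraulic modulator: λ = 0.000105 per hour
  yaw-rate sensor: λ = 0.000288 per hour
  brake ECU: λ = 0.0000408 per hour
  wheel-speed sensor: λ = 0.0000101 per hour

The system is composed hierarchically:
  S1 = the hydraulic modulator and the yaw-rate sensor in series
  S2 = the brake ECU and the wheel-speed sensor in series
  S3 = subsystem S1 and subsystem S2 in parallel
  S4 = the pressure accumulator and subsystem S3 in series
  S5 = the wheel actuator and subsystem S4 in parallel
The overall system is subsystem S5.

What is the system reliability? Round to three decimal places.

0.937

R(wheel actuator) = exp(−0.000301 × 1000) = 0.74008
R(pressure accumulator) = exp(−0.000261 × 1000) = 0.77028
R(hydraulic modulator) = exp(−0.000105 × 1000) = 0.90032
R(yaw-rate sensor) = exp(−0.000288 × 1000) = 0.74976
R(brake ECU) = exp(−0.0000408 × 1000) = 0.96002
R(wheel-speed sensor) = exp(−0.0000101 × 1000) = 0.98995
Series (hydraulic modulator and yaw-rate sensor): 0.90032 × 0.74976 = 0.67502
Series (brake ECU and wheel-speed sensor): 0.96002 × 0.98995 = 0.95037
Parallel ([0.67502] and [0.95037]): 1 − (1 − 0.67502)(1 − 0.95037) = 0.98387
Series (pressure accumulator and [0.98387]): 0.77028 × 0.98387 = 0.75786
Parallel (wheel actuator and [0.75786]): 1 − (1 − 0.74008)(1 − 0.75786) = 0.937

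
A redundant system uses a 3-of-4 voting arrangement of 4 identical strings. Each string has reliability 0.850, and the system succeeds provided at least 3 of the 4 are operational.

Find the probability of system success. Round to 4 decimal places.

R = Σ_{i=3}^{4} C(4,i) p^i (1−p)^{4−i} with p = 0.850
C(4,3)·0.850^3·0.150^1 = 0.368475
C(4,4)·0.850^4·0.150^0 = 0.522006
Sum = 0.8905

0.8905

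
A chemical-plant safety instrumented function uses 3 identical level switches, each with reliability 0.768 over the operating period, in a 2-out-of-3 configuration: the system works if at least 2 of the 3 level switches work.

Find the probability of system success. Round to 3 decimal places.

R = Σ_{i=2}^{3} C(3,i) p^i (1−p)^{3−i} with p = 0.768
C(3,2)·0.768^2·0.232^1 = 0.41052
C(3,3)·0.768^3·0.232^0 = 0.45298
Sum = 0.864

0.864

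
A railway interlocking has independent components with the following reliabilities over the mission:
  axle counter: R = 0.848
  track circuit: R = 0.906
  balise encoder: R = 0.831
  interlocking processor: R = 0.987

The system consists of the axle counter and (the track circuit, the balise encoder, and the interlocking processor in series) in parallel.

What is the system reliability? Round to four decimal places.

0.9610

Series (track circuit, balise encoder, and interlocking processor): 0.906000 × 0.831000 × 0.987000 = 0.743098
Parallel (axle counter and [0.743098]): 1 − (1 − 0.848000)(1 − 0.743098) = 0.9610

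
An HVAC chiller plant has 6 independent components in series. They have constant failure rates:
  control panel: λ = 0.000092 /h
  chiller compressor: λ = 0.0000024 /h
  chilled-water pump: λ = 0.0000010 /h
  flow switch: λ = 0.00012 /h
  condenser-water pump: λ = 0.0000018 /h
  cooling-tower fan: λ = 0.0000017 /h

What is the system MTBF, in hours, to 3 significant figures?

4570

Series of exponential components: λ_sys = Σ λ_i
λ_sys = 0.000092 + 0.0000024 + 0.0000010 + 0.00012 + 0.0000018 + 0.0000017 = 2.1890e-04 /h
MTBF = 1 / λ_sys = 4570 h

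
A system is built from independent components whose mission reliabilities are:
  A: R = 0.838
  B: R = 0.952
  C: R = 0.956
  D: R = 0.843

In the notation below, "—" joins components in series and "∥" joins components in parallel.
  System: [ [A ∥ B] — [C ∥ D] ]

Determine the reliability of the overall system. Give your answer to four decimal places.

Parallel (A and B): 1 − (1 − 0.838000)(1 − 0.952000) = 0.992224
Parallel (C and D): 1 − (1 − 0.956000)(1 − 0.843000) = 0.993092
Series ([0.992224] and [0.993092]): 0.992224 × 0.993092 = 0.9854

0.9854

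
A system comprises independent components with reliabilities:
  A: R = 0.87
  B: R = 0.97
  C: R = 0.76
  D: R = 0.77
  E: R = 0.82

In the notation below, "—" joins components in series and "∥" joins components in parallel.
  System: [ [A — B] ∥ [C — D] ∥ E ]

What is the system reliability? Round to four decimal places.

Series (A and B): 0.870000 × 0.970000 = 0.843900
Series (C and D): 0.760000 × 0.770000 = 0.585200
Parallel ([0.843900], [0.585200], and E): 1 − (1 − 0.843900)(1 − 0.585200)(1 − 0.820000) = 0.9883

0.9883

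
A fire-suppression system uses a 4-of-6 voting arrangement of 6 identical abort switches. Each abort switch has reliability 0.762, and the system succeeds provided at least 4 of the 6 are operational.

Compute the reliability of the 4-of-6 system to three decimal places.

0.849

R = Σ_{i=4}^{6} C(6,i) p^i (1−p)^{6−i} with p = 0.762
C(6,4)·0.762^4·0.238^2 = 0.28646
C(6,5)·0.762^5·0.238^1 = 0.36686
C(6,6)·0.762^6·0.238^0 = 0.19576
Sum = 0.849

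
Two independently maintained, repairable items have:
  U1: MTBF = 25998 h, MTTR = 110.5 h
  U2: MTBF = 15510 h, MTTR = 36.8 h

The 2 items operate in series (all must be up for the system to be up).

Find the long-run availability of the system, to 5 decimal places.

A(U1) = MTBF/(MTBF+MTTR) = 25998/(25998+110.5) = 0.995768
A(U2) = MTBF/(MTBF+MTTR) = 15510/(15510+36.8) = 0.997633
Series availability: 0.995768 × 0.997633 = 0.99341

0.99341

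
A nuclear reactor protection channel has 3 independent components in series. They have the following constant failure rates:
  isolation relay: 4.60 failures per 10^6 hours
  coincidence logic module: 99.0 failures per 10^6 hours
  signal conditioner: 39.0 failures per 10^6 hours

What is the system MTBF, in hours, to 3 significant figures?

7010

Series of exponential components: λ_sys = Σ λ_i
λ_sys = 0.00000460 + 0.0000990 + 0.0000390 = 1.4260e-04 /h
MTBF = 1 / λ_sys = 7010 h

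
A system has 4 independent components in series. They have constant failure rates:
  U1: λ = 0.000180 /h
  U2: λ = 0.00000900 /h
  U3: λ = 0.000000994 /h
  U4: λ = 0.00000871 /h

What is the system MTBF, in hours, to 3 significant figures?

5030

Series of exponential components: λ_sys = Σ λ_i
λ_sys = 0.000180 + 0.00000900 + 0.000000994 + 0.00000871 = 1.9870e-04 /h
MTBF = 1 / λ_sys = 5030 h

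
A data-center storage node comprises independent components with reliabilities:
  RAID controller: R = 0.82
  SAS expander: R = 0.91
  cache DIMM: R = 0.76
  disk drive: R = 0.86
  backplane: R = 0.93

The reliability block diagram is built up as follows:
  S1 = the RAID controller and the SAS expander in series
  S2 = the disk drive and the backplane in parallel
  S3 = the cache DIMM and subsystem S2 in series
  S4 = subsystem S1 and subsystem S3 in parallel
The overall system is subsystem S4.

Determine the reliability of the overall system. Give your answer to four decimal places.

Series (RAID controller and SAS expander): 0.820000 × 0.910000 = 0.746200
Parallel (disk drive and backplane): 1 − (1 − 0.860000)(1 − 0.930000) = 0.990200
Series (cache DIMM and [0.990200]): 0.760000 × 0.990200 = 0.752552
Parallel ([0.746200] and [0.752552]): 1 − (1 − 0.746200)(1 − 0.752552) = 0.9372

0.9372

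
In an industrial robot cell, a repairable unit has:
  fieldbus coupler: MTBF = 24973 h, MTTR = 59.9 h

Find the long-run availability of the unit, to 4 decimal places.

0.9976

A(fieldbus coupler) = MTBF/(MTBF+MTTR) = 24973/(24973+59.9) = 0.9976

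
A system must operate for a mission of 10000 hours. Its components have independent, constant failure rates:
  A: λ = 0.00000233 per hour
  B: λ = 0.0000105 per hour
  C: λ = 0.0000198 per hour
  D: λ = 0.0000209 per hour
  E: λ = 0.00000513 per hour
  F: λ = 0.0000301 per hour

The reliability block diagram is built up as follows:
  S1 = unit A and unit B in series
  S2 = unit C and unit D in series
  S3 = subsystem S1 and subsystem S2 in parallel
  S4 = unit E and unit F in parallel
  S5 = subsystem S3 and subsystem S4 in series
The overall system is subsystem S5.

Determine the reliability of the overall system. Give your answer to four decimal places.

0.9473

R(A) = exp(−0.00000233 × 10000) = 0.976969
R(B) = exp(−0.0000105 × 10000) = 0.900325
R(C) = exp(−0.0000198 × 10000) = 0.820370
R(D) = exp(−0.0000209 × 10000) = 0.811395
R(E) = exp(−0.00000513 × 10000) = 0.949994
R(F) = exp(−0.0000301 × 10000) = 0.740078
Series (A and B): 0.976969 × 0.900325 = 0.879590
Series (C and D): 0.820370 × 0.811395 = 0.665644
Parallel ([0.879590] and [0.665644]): 1 − (1 − 0.879590)(1 − 0.665644) = 0.959740
Parallel (E and F): 1 − (1 − 0.949994)(1 − 0.740078) = 0.987002
Series ([0.959740] and [0.987002]): 0.959740 × 0.987002 = 0.9473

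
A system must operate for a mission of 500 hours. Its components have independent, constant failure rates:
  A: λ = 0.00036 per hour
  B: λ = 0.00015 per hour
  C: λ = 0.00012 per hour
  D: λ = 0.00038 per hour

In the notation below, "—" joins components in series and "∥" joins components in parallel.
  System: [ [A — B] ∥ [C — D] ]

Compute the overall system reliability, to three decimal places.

0.950

R(A) = exp(−0.00036 × 500) = 0.83527
R(B) = exp(−0.00015 × 500) = 0.92774
R(C) = exp(−0.00012 × 500) = 0.94176
R(D) = exp(−0.00038 × 500) = 0.82696
Series (A and B): 0.83527 × 0.92774 = 0.77491
Series (C and D): 0.94176 × 0.82696 = 0.77880
Parallel ([0.77491] and [0.77880]): 1 − (1 − 0.77491)(1 − 0.77880) = 0.950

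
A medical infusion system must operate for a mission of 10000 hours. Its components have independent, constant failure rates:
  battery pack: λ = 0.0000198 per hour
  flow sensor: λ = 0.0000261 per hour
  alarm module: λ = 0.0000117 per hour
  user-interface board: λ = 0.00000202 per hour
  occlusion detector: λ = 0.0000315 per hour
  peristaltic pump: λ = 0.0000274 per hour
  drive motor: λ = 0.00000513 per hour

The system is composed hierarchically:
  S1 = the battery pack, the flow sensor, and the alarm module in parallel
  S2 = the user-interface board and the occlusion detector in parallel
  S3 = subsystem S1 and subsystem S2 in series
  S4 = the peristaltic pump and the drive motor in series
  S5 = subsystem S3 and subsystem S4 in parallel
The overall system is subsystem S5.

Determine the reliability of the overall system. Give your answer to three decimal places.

R(battery pack) = exp(−0.0000198 × 10000) = 0.82037
R(flow sensor) = exp(−0.0000261 × 10000) = 0.77028
R(alarm module) = exp(−0.0000117 × 10000) = 0.88959
R(user-interface board) = exp(−0.00000202 × 10000) = 0.98000
R(occlusion detector) = exp(−0.0000315 × 10000) = 0.72979
R(peristaltic pump) = exp(−0.0000274 × 10000) = 0.76033
R(drive motor) = exp(−0.00000513 × 10000) = 0.94999
Parallel (battery pack, flow sensor, and alarm module): 1 − (1 − 0.82037)(1 − 0.77028)(1 − 0.88959) = 0.99544
Parallel (user-interface board and occlusion detector): 1 − (1 − 0.98000)(1 − 0.72979) = 0.99460
Series ([0.99544] and [0.99460]): 0.99544 × 0.99460 = 0.99006
Series (peristaltic pump and drive motor): 0.76033 × 0.94999 = 0.72231
Parallel ([0.99006] and [0.72231]): 1 − (1 − 0.99006)(1 − 0.72231) = 0.997

0.997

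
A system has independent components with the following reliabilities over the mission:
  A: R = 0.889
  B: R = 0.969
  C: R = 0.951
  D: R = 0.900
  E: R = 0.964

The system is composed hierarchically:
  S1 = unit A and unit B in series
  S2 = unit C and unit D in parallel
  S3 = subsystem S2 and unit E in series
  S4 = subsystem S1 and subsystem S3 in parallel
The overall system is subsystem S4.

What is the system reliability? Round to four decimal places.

Series (A and B): 0.889000 × 0.969000 = 0.861441
Parallel (C and D): 1 − (1 − 0.951000)(1 − 0.900000) = 0.995100
Series ([0.995100] and E): 0.995100 × 0.964000 = 0.959276
Parallel ([0.861441] and [0.959276]): 1 − (1 − 0.861441)(1 − 0.959276) = 0.9944

0.9944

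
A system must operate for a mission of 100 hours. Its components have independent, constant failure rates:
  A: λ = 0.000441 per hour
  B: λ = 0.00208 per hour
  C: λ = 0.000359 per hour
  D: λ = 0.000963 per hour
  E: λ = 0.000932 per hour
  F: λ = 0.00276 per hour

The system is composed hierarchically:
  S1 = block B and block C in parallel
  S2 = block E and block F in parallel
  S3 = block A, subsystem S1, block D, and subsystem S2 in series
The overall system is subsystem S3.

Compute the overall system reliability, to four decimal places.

0.8447

R(A) = exp(−0.000441 × 100) = 0.956858
R(B) = exp(−0.00208 × 100) = 0.812207
R(C) = exp(−0.000359 × 100) = 0.964737
R(D) = exp(−0.000963 × 100) = 0.908192
R(E) = exp(−0.000932 × 100) = 0.911011
R(F) = exp(−0.00276 × 100) = 0.758813
Parallel (B and C): 1 − (1 − 0.812207)(1 − 0.964737) = 0.993378
Parallel (E and F): 1 − (1 − 0.911011)(1 − 0.758813) = 0.978537
Series (A, [0.993378], D, and [0.978537]): 0.956858 × 0.993378 × 0.908192 × 0.978537 = 0.8447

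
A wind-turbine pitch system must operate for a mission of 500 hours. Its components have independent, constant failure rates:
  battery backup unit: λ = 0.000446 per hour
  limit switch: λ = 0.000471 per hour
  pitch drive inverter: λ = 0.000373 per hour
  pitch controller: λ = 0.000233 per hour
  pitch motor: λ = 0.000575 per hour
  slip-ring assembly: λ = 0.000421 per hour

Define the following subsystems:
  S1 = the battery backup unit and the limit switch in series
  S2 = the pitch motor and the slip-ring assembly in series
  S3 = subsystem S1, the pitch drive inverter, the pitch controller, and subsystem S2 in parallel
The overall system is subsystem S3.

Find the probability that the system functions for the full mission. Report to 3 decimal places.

0.997

R(battery backup unit) = exp(−0.000446 × 500) = 0.80011
R(limit switch) = exp(−0.000471 × 500) = 0.79018
R(pitch drive inverter) = exp(−0.000373 × 500) = 0.82986
R(pitch controller) = exp(−0.000233 × 500) = 0.89003
R(pitch motor) = exp(−0.000575 × 500) = 0.75014
R(slip-ring assembly) = exp(−0.000421 × 500) = 0.81018
Series (battery backup unit and limit switch): 0.80011 × 0.79018 = 0.63223
Series (pitch motor and slip-ring assembly): 0.75014 × 0.81018 = 0.60775
Parallel ([0.63223], pitch drive inverter, pitch controller, and [0.60775]): 1 − (1 − 0.63223)(1 − 0.82986)(1 − 0.89003)(1 − 0.60775) = 0.997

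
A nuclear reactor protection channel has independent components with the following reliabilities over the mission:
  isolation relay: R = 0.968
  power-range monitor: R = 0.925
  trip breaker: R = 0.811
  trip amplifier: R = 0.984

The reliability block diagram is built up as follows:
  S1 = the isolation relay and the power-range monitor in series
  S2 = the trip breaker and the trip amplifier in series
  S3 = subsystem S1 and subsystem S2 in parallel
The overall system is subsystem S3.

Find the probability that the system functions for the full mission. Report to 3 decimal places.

Series (isolation relay and power-range monitor): 0.96800 × 0.92500 = 0.89540
Series (trip breaker and trip amplifier): 0.81100 × 0.98400 = 0.79802
Parallel ([0.89540] and [0.79802]): 1 − (1 − 0.89540)(1 − 0.79802) = 0.979

0.979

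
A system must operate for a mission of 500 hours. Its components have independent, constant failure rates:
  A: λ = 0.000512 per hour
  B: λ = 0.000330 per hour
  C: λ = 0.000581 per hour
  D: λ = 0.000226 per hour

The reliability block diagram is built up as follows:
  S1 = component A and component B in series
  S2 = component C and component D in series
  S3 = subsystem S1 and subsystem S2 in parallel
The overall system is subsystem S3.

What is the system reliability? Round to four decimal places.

R(A) = exp(−0.000512 × 500) = 0.774142
R(B) = exp(−0.000330 × 500) = 0.847894
R(C) = exp(−0.000581 × 500) = 0.747890
R(D) = exp(−0.000226 × 500) = 0.893151
Series (A and B): 0.774142 × 0.847894 = 0.656390
Series (C and D): 0.747890 × 0.893151 = 0.667979
Parallel ([0.656390] and [0.667979]): 1 − (1 − 0.656390)(1 − 0.667979) = 0.8859

0.8859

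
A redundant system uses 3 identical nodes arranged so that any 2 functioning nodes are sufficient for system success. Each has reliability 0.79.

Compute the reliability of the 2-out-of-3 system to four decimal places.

0.8862

R = Σ_{i=2}^{3} C(3,i) p^i (1−p)^{3−i} with p = 0.79
C(3,2)·0.79^2·0.21^1 = 0.393183
C(3,3)·0.79^3·0.21^0 = 0.493039
Sum = 0.8862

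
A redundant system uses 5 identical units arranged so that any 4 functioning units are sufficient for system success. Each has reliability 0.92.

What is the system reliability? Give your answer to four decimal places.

R = Σ_{i=4}^{5} C(5,i) p^i (1−p)^{5−i} with p = 0.92
C(5,4)·0.92^4·0.08^1 = 0.286557
C(5,5)·0.92^5·0.08^0 = 0.659082
Sum = 0.9456

0.9456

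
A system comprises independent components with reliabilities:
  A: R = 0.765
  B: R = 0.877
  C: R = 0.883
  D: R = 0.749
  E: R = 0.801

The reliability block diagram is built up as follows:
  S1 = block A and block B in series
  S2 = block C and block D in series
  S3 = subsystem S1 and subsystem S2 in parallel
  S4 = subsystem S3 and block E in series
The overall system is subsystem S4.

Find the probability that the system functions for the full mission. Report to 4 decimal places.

Series (A and B): 0.765000 × 0.877000 = 0.670905
Series (C and D): 0.883000 × 0.749000 = 0.661367
Parallel ([0.670905] and [0.661367]): 1 − (1 − 0.670905)(1 − 0.661367) = 0.888558
Series ([0.888558] and E): 0.888558 × 0.801000 = 0.7117

0.7117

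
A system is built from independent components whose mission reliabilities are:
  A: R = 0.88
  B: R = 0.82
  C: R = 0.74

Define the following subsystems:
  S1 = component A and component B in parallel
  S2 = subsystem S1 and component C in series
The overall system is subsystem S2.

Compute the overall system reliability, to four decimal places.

Parallel (A and B): 1 − (1 − 0.880000)(1 − 0.820000) = 0.978400
Series ([0.978400] and C): 0.978400 × 0.740000 = 0.7240

0.7240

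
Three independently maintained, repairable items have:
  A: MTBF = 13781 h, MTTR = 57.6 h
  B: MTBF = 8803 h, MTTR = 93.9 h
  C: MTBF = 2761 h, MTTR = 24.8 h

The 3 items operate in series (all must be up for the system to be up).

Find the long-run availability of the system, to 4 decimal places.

A(A) = MTBF/(MTBF+MTTR) = 13781/(13781+57.6) = 0.995838
A(B) = MTBF/(MTBF+MTTR) = 8803/(8803+93.9) = 0.989446
A(C) = MTBF/(MTBF+MTTR) = 2761/(2761+24.8) = 0.991098
Series availability: 0.995838 × 0.989446 × 0.991098 = 0.9766

0.9766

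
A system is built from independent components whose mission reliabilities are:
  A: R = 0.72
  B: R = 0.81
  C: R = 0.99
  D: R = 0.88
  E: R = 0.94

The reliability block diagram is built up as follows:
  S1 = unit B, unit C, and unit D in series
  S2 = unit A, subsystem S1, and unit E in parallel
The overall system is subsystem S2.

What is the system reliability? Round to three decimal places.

Series (B, C, and D): 0.81000 × 0.99000 × 0.88000 = 0.70567
Parallel (A, [0.70567], and E): 1 − (1 − 0.72000)(1 − 0.70567)(1 − 0.94000) = 0.995

0.995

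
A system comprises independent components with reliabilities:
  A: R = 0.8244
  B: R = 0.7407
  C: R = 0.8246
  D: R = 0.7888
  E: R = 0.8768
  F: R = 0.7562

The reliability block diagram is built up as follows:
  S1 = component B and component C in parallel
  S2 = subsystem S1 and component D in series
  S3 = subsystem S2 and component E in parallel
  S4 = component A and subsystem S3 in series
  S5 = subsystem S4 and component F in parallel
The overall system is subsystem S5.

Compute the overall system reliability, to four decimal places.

Parallel (B and C): 1 − (1 − 0.740700)(1 − 0.824600) = 0.954519
Series ([0.954519] and D): 0.954519 × 0.788800 = 0.752925
Parallel ([0.752925] and E): 1 − (1 − 0.752925)(1 − 0.876800) = 0.969560
Series (A and [0.969560]): 0.824400 × 0.969560 = 0.799305
Parallel ([0.799305] and F): 1 − (1 − 0.799305)(1 − 0.756200) = 0.9511

0.9511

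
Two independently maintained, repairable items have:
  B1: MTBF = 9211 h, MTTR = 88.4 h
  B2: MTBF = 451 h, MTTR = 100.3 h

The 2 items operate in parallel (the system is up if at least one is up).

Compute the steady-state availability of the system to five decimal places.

0.99827

A(B1) = MTBF/(MTBF+MTTR) = 9211/(9211+88.4) = 0.990494
A(B2) = MTBF/(MTBF+MTTR) = 451/(451+100.3) = 0.818066
Parallel availability: 1 − (1 − 0.990494)(1 − 0.818066) = 0.99827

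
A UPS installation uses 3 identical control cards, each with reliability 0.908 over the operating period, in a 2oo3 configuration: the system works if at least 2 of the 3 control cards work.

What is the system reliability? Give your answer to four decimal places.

0.9762

R = Σ_{i=2}^{3} C(3,i) p^i (1−p)^{3−i} with p = 0.908
C(3,2)·0.908^2·0.092^1 = 0.227552
C(3,3)·0.908^3·0.092^0 = 0.748613
Sum = 0.9762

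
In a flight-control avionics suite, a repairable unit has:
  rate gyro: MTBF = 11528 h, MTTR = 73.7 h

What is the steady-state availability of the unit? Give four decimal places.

0.9936

A(rate gyro) = MTBF/(MTBF+MTTR) = 11528/(11528+73.7) = 0.9936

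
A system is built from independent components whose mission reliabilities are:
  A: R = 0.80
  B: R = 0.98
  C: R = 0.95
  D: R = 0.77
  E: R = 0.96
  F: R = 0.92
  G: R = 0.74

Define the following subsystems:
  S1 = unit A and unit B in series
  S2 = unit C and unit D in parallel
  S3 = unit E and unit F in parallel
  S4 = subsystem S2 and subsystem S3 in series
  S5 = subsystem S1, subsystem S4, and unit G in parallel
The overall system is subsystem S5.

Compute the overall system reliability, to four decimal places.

0.9992

Series (A and B): 0.800000 × 0.980000 = 0.784000
Parallel (C and D): 1 − (1 − 0.950000)(1 − 0.770000) = 0.988500
Parallel (E and F): 1 − (1 − 0.960000)(1 − 0.920000) = 0.996800
Series ([0.988500] and [0.996800]): 0.988500 × 0.996800 = 0.985337
Parallel ([0.784000], [0.985337], and G): 1 − (1 − 0.784000)(1 − 0.985337)(1 − 0.740000) = 0.9992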